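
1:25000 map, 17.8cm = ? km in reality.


Real distance = map distance × scale
= 17.8cm × 25000
= 445000 cm = 4450.0 m
= 4.450 km

4.450 km


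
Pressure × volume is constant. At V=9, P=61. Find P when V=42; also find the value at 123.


Inverse proportion: x × y = constant
k = 9 × 61 = 549
At x=42: k/42 = 13.07
At x=123: k/123 = 4.46
= 13.07 and 4.46

13.07 and 4.46


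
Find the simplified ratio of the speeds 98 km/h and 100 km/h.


Ratio = 98:100
GCD = 2
Simplified = 49:50
Time ratio (same distance) = 50:49
Speed ratio = 49:50

49:50


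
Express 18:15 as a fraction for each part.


Total parts = 18 + 15 = 33
First part: 18/33 = 6/11
Second part: 15/33 = 5/11
= 6/11 and 5/11

6/11 and 5/11


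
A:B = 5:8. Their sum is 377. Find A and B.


Let A = 5k, B = 8k.
5k + 8k = 377
13k = 377 → k = 377/13 = 29
A = 5×29 = 145, B = 8×29 = 232
= A = 145, B = 232

A = 145, B = 232


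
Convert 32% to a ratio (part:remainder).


32% means 32 parts out of 100; remainder = 68
Part : remainder = 32:68
GCD = 4
= 8:17

8:17


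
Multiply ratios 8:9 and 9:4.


Compound ratio = (8×9) : (9×4)
= 72:36
GCD = 36
= 2:1

2:1


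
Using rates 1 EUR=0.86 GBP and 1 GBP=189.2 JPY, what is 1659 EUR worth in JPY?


Step 1: 1659 EUR × 0.86 = 1426.74 GBP
Step 2: 1426.74 GBP × 189.2 = 269939.21 JPY
Implied rate EUR→JPY = 0.86 × 189.2 = 162.7120
= 269939.21 JPY

269939.21 JPY


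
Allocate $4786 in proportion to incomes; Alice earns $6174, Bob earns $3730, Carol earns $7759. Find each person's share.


Total income = 6174 + 3730 + 7759 = $17663
Alice: $4786 × 6174/17663 = $1672.92
Bob: $4786 × 3730/17663 = $1010.69
Carol: $4786 × 7759/17663 = $2102.39
= Alice: $1672.92, Bob: $1010.69, Carol: $2102.39

Alice: $1672.92, Bob: $1010.69, Carol: $2102.39


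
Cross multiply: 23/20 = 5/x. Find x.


Cross multiply: 23 × x = 20 × 5
23x = 100
x = 100 / 23
= 4.35

4.35


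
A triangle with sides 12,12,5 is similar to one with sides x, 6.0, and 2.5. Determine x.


Scale factor = 6.0/12 = 0.5
Missing side = 12 × 0.5
= 6.0

6.0


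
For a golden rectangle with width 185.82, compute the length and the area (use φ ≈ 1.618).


φ = (1 + √5) / 2 ≈ 1.618
Length = width × φ = 185.82 × 1.618 = 300.65676
≈ 300.66
Area = width × length = 185.82 × 300.65676 = 55868.0391432 ≈ 55868.04
= Length: 300.66, Area: 55868.04

Length: 300.66, Area: 55868.04


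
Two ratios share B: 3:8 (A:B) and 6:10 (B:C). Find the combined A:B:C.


Match B: multiply A:B by 6 → 18:48
Multiply B:C by 8 → 48:80
Combined: 18:48:80
GCD = 2
= 9:24:40

9:24:40


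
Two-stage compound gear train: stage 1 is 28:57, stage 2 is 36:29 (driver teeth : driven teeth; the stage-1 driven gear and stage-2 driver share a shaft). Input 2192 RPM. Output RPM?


Stage 1: RPM_B = RPM_A × t_A/t_B = 2192 × 28/57 = 61376/57 ≈ 1076.77
B and C share a shaft → RPM_C = RPM_B
Stage 2: RPM_D = RPM_C × t_C/t_D = RPM_A × (t_A×t_C)/(t_B×t_D)
Overall ratio = (28×36)/(57×29) = 1008/1653
RPM_D = 2192 × 1008/1653 = 2209536/1653
≈ 1336.68 RPM

1336.68 RPM


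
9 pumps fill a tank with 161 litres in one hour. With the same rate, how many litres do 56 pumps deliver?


Direct proportion: y/x = constant
k = 161/9 ≈ 17.8889
y₂ = k × 56 = 161 × 56 / 9 = 9016/9
≈ 1001.78

1001.78


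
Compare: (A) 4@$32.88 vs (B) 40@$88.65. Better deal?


Deal A: $32.88/4 = $8.2200/unit
Deal B: $88.65/40 = $2.2163/unit
B is cheaper per unit
= Deal B

Deal B


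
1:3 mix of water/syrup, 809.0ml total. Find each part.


Total parts = 1 + 3 = 4
water: 809.0 × 1/4 = 202.3ml
syrup: 809.0 × 3/4 = 606.8ml
= 202.3ml and 606.8ml

202.3ml and 606.8ml


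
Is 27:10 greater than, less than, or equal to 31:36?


27/10 = 2.7000
31/36 = 0.8611
2.7000 > 0.8611, so 27:10 is greater
= greater than

greater than


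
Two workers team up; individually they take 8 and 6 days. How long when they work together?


Rate of A = 1/8 per day
Rate of B = 1/6 per day
Combined rate = 1/8 + 1/6 = 14/48 ≈ 0.2917 per day
Days = 1 / combined rate = 48/14
≈ 3.43 days

3.43 days


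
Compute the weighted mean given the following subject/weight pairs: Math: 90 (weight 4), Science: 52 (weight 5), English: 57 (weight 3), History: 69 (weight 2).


Numerator = 90×4 + 52×5 + 57×3 + 69×2
= 360 + 260 + 171 + 138
= 929
Total weight = 14
Weighted avg = 929/14
= 66.36

66.36


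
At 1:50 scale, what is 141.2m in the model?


Model size = real / scale
= 141.2 / 50
= 2.8240 m

2.8240 m


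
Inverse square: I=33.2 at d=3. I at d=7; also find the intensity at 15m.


I₁d₁² = I₂d₂²
I at 7m = 33.2 × (3/7)² = 33.2 × 9/49 = 298.8/49 ≈ 6.0980
I at 15m = 33.2 × (3/15)² = 33.2 × 9/225 = 298.8/225 = 1.3280
= 6.0980 and 1.3280

6.0980 and 1.3280


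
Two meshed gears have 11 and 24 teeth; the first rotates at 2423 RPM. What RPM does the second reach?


Gear ratio = 11:24 = 11:24
RPM_B = RPM_A × (teeth_A / teeth_B)
= 2423 × (11/24)
= 1110.5 RPM

1110.5 RPM


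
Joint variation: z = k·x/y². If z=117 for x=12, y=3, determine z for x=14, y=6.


z = k·x/y²
Solve for k using the known point: k = z·y²/x = 117×9/12 = 1053/12 = 87.7500
Now evaluate at x=14, y=6:
z = k × 14 / 36 = (1053 × 14) / (12 × 36) = 14742/432
= 34.1250

34.1250


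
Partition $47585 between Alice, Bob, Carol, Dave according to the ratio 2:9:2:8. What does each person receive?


Total parts = 2 + 9 + 2 + 8 = 21
Alice: 47585 × 2/21 = 4531.90
Bob: 47585 × 9/21 = 20393.57
Carol: 47585 × 2/21 = 4531.90
Dave: 47585 × 8/21 = 18127.62
= Alice: $4531.90, Bob: $20393.57, Carol: $4531.90, Dave: $18127.62

Alice: $4531.90, Bob: $20393.57, Carol: $4531.90, Dave: $18127.62


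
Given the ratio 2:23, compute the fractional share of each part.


Total parts = 2 + 23 = 25
First part: 2/25 = 2/25
Second part: 23/25 = 23/25
= 2/25 and 23/25

2/25 and 23/25


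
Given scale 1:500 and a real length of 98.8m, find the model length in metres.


Model size = real / scale
= 98.8 / 500
= 0.1976 m

0.1976 m


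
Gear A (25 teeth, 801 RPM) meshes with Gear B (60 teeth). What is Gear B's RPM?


Gear ratio = 25:60 = 5:12
RPM_B = RPM_A × (teeth_A / teeth_B)
= 801 × (25/60)
= 333.8 RPM

333.8 RPM


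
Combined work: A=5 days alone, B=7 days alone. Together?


Rate of A = 1/5 per day
Rate of B = 1/7 per day
Combined rate = 1/5 + 1/7 = 12/35 ≈ 0.3429 per day
Days = 1 / combined rate = 35/12
≈ 2.92 days

2.92 days


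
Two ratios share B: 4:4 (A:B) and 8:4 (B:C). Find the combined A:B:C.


Match B: multiply A:B by 8 → 32:32
Multiply B:C by 4 → 32:16
Combined: 32:32:16
GCD = 16
= 2:2:1

2:2:1


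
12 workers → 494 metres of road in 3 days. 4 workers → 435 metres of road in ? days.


Days ∝ work / workers, so d₂ = d₁ × (m₁/m₂) × (w₂/w₁)
Workers factor (inverse): 12/4 = 3.0000
Work factor (direct): 435/494 ≈ 0.8806
d₂ = 3 × 12/4 × 435/494 = (3 × 12 × 435) / (4 × 494) = 15660/1976
≈ 7.93 days

7.93 days


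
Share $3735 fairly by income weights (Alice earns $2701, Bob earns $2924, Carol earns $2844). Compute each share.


Total income = 2701 + 2924 + 2844 = $8469
Alice: $3735 × 2701/8469 = $1191.20
Bob: $3735 × 2924/8469 = $1289.54
Carol: $3735 × 2844/8469 = $1254.26
= Alice: $1191.20, Bob: $1289.54, Carol: $1254.26

Alice: $1191.20, Bob: $1289.54, Carol: $1254.26


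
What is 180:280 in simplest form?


GCD(180, 280) = 20
180/20 : 280/20
= 9:14

9:14


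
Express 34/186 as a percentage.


Percentage = (part / whole) × 100
= (34 / 186) × 100
≈ 18.28%

18.28%


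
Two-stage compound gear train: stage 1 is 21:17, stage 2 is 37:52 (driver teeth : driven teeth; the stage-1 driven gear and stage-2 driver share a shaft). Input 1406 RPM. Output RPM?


Stage 1: RPM_B = RPM_A × t_A/t_B = 1406 × 21/17 = 29526/17 ≈ 1736.82
B and C share a shaft → RPM_C = RPM_B
Stage 2: RPM_D = RPM_C × t_C/t_D = RPM_A × (t_A×t_C)/(t_B×t_D)
Overall ratio = (21×37)/(17×52) = 777/884
RPM_D = 1406 × 777/884 = 1092462/884
≈ 1235.82 RPM

1235.82 RPM


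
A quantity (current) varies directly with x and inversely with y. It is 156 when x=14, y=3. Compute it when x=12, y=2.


z = k·x/y
Solve for k using the known point: k = z·y/x = 156×3/14 = 468/14 ≈ 33.4286
Now evaluate at x=12, y=2:
z = k × 12 / 2 = (468 × 12) / (14 × 2) = 5616/28
≈ 200.5714

200.5714


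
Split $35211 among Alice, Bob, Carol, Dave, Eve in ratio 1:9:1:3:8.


Total parts = 1 + 9 + 1 + 3 + 8 = 22
Alice: 35211 × 1/22 = 1600.50
Bob: 35211 × 9/22 = 14404.50
Carol: 35211 × 1/22 = 1600.50
Dave: 35211 × 3/22 = 4801.50
Eve: 35211 × 8/22 = 12804.00
= Alice: $1600.50, Bob: $14404.50, Carol: $1600.50, Dave: $4801.50, Eve: $12804.00

Alice: $1600.50, Bob: $14404.50, Carol: $1600.50, Dave: $4801.50, Eve: $12804.00


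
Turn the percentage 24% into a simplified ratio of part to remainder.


24% means 24 parts out of 100; remainder = 76
Part : remainder = 24:76
GCD = 4
= 6:19

6:19


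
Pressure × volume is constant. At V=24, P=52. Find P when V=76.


Inverse proportion: x × y = constant
k = 24 × 52 = 1248
y₂ = k / 76 = 1248 / 76
= 16.42

16.42


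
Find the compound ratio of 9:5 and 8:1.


Compound ratio = (9×8) : (5×1)
= 72:5
GCD = 1
= 72:5

72:5


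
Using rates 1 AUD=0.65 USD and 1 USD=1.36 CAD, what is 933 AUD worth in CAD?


Step 1: 933 AUD × 0.65 = 606.45 USD
Step 2: 606.45 USD × 1.36 = 824.77 CAD
Implied rate AUD→CAD = 0.65 × 1.36 = 0.8840
= 824.77 CAD

824.77 CAD


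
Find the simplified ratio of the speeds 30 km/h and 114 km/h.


Ratio = 30:114
GCD = 6
Simplified = 5:19
Time ratio (same distance) = 19:5
Speed ratio = 5:19

5:19


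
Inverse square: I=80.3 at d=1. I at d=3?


I₁d₁² = I₂d₂²
I₂ = I₁ × (d₁/d₂)²
= 80.3 × (1/3)²
= 80.3 × 1/9
= 80.3/9
≈ 8.9222

8.9222


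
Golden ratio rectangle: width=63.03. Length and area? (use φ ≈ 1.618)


φ = (1 + √5) / 2 ≈ 1.618
Length = width × φ = 63.03 × 1.618 = 101.98254
≈ 101.98
Area = width × length = 63.03 × 101.98254 = 6427.9594962 ≈ 6427.96
= Length: 101.98, Area: 6427.96

Length: 101.98, Area: 6427.96


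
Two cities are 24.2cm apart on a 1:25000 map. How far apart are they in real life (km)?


Real distance = map distance × scale
= 24.2cm × 25000
= 605000 cm = 6050.0 m
= 6.050 km

6.050 km


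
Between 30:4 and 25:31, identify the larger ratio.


30/4 = 7.5000
25/31 = 0.8065
7.5000 > 0.8065, so 30:4 is greater
= 30:4

30:4


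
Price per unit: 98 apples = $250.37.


Unit rate = total / quantity
= 250.37 / 98
= $2.55 per unit

$2.55 per unit


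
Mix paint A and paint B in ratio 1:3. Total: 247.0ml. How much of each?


Total parts = 1 + 3 = 4
paint A: 247.0 × 1/4 = 61.8ml
paint B: 247.0 × 3/4 = 185.3ml
= 61.8ml and 185.3ml

61.8ml and 185.3ml


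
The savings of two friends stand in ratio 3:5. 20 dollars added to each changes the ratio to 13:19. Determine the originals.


Let A = 3k, B = 5k.
(3k + 20) / (5k + 20) = 13/19
Cross-multiply: 19(3k + 20) = 13(5k + 20)
57k + 380 = 65k + 260
57k - 65k = 260 - 380
-8k = -120
k = -120/-8 = 15
A = 3×15 = 45, B = 5×15 = 75
= A = 45, B = 75

A = 45, B = 75


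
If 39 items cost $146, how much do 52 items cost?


Direct proportion: y/x = constant
k = 146/39 ≈ 3.7436
y₂ = k × 52 = 146 × 52 / 39 = 7592/39
≈ 194.67

194.67


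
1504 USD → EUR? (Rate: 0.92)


Amount × rate = 1504 × 0.92
= 1383.68 EUR

1383.68 EUR


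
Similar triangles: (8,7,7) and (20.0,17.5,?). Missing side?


Scale factor = 20.0/8 = 2.5
Missing side = 7 × 2.5
= 17.5

17.5


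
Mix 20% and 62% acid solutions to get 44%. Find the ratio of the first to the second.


Let x parts of 20% mix with y parts of 62%.
20x + 62y = 44(x + y)
20x + 62y = 44x + 44y
x(20 - 44) = y(44 - 62)
x/y = (62 - 44)/(44 - 20) = 18/24
Simplify: 3:4
= 3:4

3:4


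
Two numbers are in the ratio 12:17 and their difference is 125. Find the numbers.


Let A = 12k, B = 17k.
17k - 12k = 125
5k = 125 → k = 125/5 = 25
A = 12×25 = 300, B = 17×25 = 425
= A = 300, B = 425

A = 300, B = 425


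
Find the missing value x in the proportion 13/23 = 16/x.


Cross multiply: 13 × x = 23 × 16
13x = 368
x = 368 / 13
= 28.31

28.31


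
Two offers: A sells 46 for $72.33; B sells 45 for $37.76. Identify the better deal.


Deal A: $72.33/46 = $1.5724/unit
Deal B: $37.76/45 = $0.8391/unit
B is cheaper per unit
= Deal B

Deal B


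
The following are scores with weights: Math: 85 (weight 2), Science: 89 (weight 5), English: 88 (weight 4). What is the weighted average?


Numerator = 85×2 + 89×5 + 88×4
= 170 + 445 + 352
= 967
Total weight = 11
Weighted avg = 967/11
= 87.91

87.91


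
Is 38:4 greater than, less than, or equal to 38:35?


38/4 = 9.5000
38/35 = 1.0857
9.5000 > 1.0857, so 38:4 is greater
= greater than

greater than


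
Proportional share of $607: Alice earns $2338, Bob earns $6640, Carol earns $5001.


Total income = 2338 + 6640 + 5001 = $13979
Alice: $607 × 2338/13979 = $101.52
Bob: $607 × 6640/13979 = $288.32
Carol: $607 × 5001/13979 = $217.15
= Alice: $101.52, Bob: $288.32, Carol: $217.15

Alice: $101.52, Bob: $288.32, Carol: $217.15


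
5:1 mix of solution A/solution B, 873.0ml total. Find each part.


Total parts = 5 + 1 = 6
solution A: 873.0 × 5/6 = 727.5ml
solution B: 873.0 × 1/6 = 145.5ml
= 727.5ml and 145.5ml

727.5ml and 145.5ml


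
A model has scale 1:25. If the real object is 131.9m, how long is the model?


Model size = real / scale
= 131.9 / 25
= 5.2760 m

5.2760 m


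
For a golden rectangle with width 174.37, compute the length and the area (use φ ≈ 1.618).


φ = (1 + √5) / 2 ≈ 1.618
Length = width × φ = 174.37 × 1.618 = 282.13066
≈ 282.13
Area = width × length = 174.37 × 282.13066 = 49195.1231842 ≈ 49195.12
= Length: 282.13, Area: 49195.12

Length: 282.13, Area: 49195.12


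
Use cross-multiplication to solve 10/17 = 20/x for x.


Cross multiply: 10 × x = 17 × 20
10x = 340
x = 340 / 10
= 34.00

34.00


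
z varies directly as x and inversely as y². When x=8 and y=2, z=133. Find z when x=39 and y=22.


z = k·x/y²
Solve for k using the known point: k = z·y²/x = 133×4/8 = 532/8 = 66.5000
Now evaluate at x=39, y=22:
z = k × 39 / 484 = (532 × 39) / (8 × 484) = 20748/3872
≈ 5.3585

5.3585


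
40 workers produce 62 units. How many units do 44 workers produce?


Direct proportion: y/x = constant
k = 62/40 = 1.5500
y₂ = k × 44 = 62 × 44 / 40 = 2728/40
= 68.20

68.20


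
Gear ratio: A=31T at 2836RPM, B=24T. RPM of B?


Gear ratio = 31:24 = 31:24
RPM_B = RPM_A × (teeth_A / teeth_B)
= 2836 × (31/24)
= 3663.2 RPM

3663.2 RPM


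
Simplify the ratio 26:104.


GCD(26, 104) = 26
26/26 : 104/26
= 1:4

1:4


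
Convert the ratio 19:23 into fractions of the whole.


Total parts = 19 + 23 = 42
First part: 19/42 = 19/42
Second part: 23/42 = 23/42
= 19/42 and 23/42

19/42 and 23/42


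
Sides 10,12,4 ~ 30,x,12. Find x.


Scale factor = 30/10 = 3
Missing side = 12 × 3
= 36.0

36.0


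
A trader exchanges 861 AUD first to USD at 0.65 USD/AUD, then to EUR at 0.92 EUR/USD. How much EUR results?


Step 1: 861 AUD × 0.65 = 559.65 USD
Step 2: 559.65 USD × 0.92 = 514.88 EUR
Implied rate AUD→EUR = 0.65 × 0.92 = 0.5980
= 514.88 EUR

514.88 EUR


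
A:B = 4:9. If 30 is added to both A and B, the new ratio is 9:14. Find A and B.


Let A = 4k, B = 9k.
(4k + 30) / (9k + 30) = 9/14
Cross-multiply: 14(4k + 30) = 9(9k + 30)
56k + 420 = 81k + 270
56k - 81k = 270 - 420
-25k = -150
k = -150/-25 = 6
A = 4×6 = 24, B = 9×6 = 54
= A = 24, B = 54

A = 24, B = 54


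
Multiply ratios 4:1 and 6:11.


Compound ratio = (4×6) : (1×11)
= 24:11
GCD = 1
= 24:11

24:11


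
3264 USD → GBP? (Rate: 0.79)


Amount × rate = 3264 × 0.79
= 2578.56 GBP

2578.56 GBP


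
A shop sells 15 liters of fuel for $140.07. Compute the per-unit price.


Unit rate = total / quantity
= 140.07 / 15
= $9.34 per unit

$9.34 per unit


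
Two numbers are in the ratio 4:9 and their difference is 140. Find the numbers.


Let A = 4k, B = 9k.
9k - 4k = 140
5k = 140 → k = 140/5 = 28
A = 4×28 = 112, B = 9×28 = 252
= A = 112, B = 252

A = 112, B = 252


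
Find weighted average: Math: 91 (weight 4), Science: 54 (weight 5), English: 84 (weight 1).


Numerator = 91×4 + 54×5 + 84×1
= 364 + 270 + 84
= 718
Total weight = 10
Weighted avg = 718/10
= 71.80

71.80


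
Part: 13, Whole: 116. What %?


Percentage = (part / whole) × 100
= (13 / 116) × 100
≈ 11.21%

11.21%


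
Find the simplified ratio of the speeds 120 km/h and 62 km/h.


Ratio = 120:62
GCD = 2
Simplified = 60:31
Time ratio (same distance) = 31:60
Speed ratio = 60:31

60:31


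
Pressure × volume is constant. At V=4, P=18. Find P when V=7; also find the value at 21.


Inverse proportion: x × y = constant
k = 4 × 18 = 72
At x=7: k/7 = 10.29
At x=21: k/21 = 3.43
= 10.29 and 3.43

10.29 and 3.43


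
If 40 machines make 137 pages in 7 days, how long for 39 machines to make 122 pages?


Days ∝ work / workers, so d₂ = d₁ × (m₁/m₂) × (w₂/w₁)
Workers factor (inverse): 40/39 ≈ 1.0256
Work factor (direct): 122/137 ≈ 0.8905
d₂ = 7 × 40/39 × 122/137 = (7 × 40 × 122) / (39 × 137) = 34160/5343
≈ 6.39 days

6.39 days


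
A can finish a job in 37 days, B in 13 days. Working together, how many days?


Rate of A = 1/37 per day
Rate of B = 1/13 per day
Combined rate = 1/37 + 1/13 = 50/481 ≈ 0.1040 per day
Days = 1 / combined rate = 481/50
= 9.62 days

9.62 days


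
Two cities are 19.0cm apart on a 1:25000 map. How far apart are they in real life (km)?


Real distance = map distance × scale
= 19.0cm × 25000
= 475000 cm = 4750.0 m
= 4.750 km

4.750 km


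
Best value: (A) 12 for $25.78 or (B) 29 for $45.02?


Deal A: $25.78/12 = $2.1483/unit
Deal B: $45.02/29 = $1.5524/unit
B is cheaper per unit
= Deal B

Deal B


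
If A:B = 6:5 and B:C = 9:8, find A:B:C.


Match B: multiply A:B by 9 → 54:45
Multiply B:C by 5 → 45:40
Combined: 54:45:40
GCD = 1
= 54:45:40

54:45:40


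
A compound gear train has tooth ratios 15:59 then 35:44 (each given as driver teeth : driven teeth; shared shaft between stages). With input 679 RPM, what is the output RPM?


Stage 1: RPM_B = RPM_A × t_A/t_B = 679 × 15/59 = 10185/59 ≈ 172.63
B and C share a shaft → RPM_C = RPM_B
Stage 2: RPM_D = RPM_C × t_C/t_D = RPM_A × (t_A×t_C)/(t_B×t_D)
Overall ratio = (15×35)/(59×44) = 525/2596
RPM_D = 679 × 525/2596 = 356475/2596
≈ 137.32 RPM

137.32 RPM


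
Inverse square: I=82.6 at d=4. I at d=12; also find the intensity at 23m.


I₁d₁² = I₂d₂²
I at 12m = 82.6 × (4/12)² = 82.6 × 16/144 = 1321.6/144 ≈ 9.1778
I at 23m = 82.6 × (4/23)² = 82.6 × 16/529 = 1321.6/529 ≈ 2.4983
= 9.1778 and 2.4983

9.1778 and 2.4983


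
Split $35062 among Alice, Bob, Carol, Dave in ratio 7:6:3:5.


Total parts = 7 + 6 + 3 + 5 = 21
Alice: 35062 × 7/21 = 11687.33
Bob: 35062 × 6/21 = 10017.71
Carol: 35062 × 3/21 = 5008.86
Dave: 35062 × 5/21 = 8348.10
= Alice: $11687.33, Bob: $10017.71, Carol: $5008.86, Dave: $8348.10

Alice: $11687.33, Bob: $10017.71, Carol: $5008.86, Dave: $8348.10


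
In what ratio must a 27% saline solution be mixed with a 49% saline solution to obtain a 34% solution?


Let x parts of 27% mix with y parts of 49%.
27x + 49y = 34(x + y)
27x + 49y = 34x + 34y
x(27 - 34) = y(34 - 49)
x/y = (49 - 34)/(34 - 27) = 15/7
Simplify: 15:7
= 15:7

15:7


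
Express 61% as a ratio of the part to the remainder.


61% means 61 parts out of 100; remainder = 39
Part : remainder = 61:39
GCD = 1
= 61:39

61:39


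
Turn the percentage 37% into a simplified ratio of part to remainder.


37% means 37 parts out of 100; remainder = 63
Part : remainder = 37:63
GCD = 1
= 37:63

37:63


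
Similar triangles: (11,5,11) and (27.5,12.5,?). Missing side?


Scale factor = 27.5/11 = 2.5
Missing side = 11 × 2.5
= 27.5

27.5


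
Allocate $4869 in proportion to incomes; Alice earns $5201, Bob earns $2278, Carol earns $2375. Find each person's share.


Total income = 5201 + 2278 + 2375 = $9854
Alice: $4869 × 5201/9854 = $2569.89
Bob: $4869 × 2278/9854 = $1125.59
Carol: $4869 × 2375/9854 = $1173.52
= Alice: $2569.89, Bob: $1125.59, Carol: $1173.52

Alice: $2569.89, Bob: $1125.59, Carol: $1173.52


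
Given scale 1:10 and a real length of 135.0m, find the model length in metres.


Model size = real / scale
= 135.0 / 10
= 13.5000 m

13.5000 m


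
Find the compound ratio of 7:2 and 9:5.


Compound ratio = (7×9) : (2×5)
= 63:10
GCD = 1
= 63:10

63:10


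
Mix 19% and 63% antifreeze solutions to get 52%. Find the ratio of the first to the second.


Let x parts of 19% mix with y parts of 63%.
19x + 63y = 52(x + y)
19x + 63y = 52x + 52y
x(19 - 52) = y(52 - 63)
x/y = (63 - 52)/(52 - 19) = 11/33
Simplify: 1:3
= 1:3

1:3


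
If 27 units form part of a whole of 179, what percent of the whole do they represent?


Percentage = (part / whole) × 100
= (27 / 179) × 100
≈ 15.08%

15.08%


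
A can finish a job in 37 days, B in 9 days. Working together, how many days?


Rate of A = 1/37 per day
Rate of B = 1/9 per day
Combined rate = 1/37 + 1/9 = 46/333 ≈ 0.1381 per day
Days = 1 / combined rate = 333/46
≈ 7.24 days

7.24 days


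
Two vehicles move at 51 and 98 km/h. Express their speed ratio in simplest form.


Ratio = 51:98
GCD = 1
Simplified = 51:98
Time ratio (same distance) = 98:51
Speed ratio = 51:98

51:98


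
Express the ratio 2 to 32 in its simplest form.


GCD(2, 32) = 2
2/2 : 32/2
= 1:16

1:16


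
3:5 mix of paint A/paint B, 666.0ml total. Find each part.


Total parts = 3 + 5 = 8
paint A: 666.0 × 3/8 = 249.8ml
paint B: 666.0 × 5/8 = 416.3ml
= 249.8ml and 416.3ml

249.8ml and 416.3ml


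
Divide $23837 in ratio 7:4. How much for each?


Total parts = 7 + 4 = 11
Part 1: 23837 × 7/11 = 15169.00
Part 2: 23837 × 4/11 = 8668.00
= Part 1: $15169.00, Part 2: $8668.00

Part 1: $15169.00, Part 2: $8668.00


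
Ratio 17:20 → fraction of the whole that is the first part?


Total parts = 17 + 20 = 37
First part: 17/37 = 17/37
= 17/37

17/37


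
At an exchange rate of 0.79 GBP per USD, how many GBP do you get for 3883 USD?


Amount × rate = 3883 × 0.79
= 3067.57 GBP

3067.57 GBP


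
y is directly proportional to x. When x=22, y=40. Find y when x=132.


Direct proportion: y/x = constant
k = 40/22 ≈ 1.8182
y₂ = k × 132 = 40 × 132 / 22 = 5280/22
= 240.00

240.00


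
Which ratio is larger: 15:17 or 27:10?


15/17 = 0.8824
27/10 = 2.7000
0.8824 < 2.7000, so 15:17 is less
= 27:10

27:10


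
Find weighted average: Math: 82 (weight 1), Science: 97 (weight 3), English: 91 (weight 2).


Numerator = 82×1 + 97×3 + 91×2
= 82 + 291 + 182
= 555
Total weight = 6
Weighted avg = 555/6
= 92.50

92.50


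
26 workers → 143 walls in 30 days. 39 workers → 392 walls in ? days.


Days ∝ work / workers, so d₂ = d₁ × (m₁/m₂) × (w₂/w₁)
Workers factor (inverse): 26/39 ≈ 0.6667
Work factor (direct): 392/143 ≈ 2.7413
d₂ = 30 × 26/39 × 392/143 = (30 × 26 × 392) / (39 × 143) = 305760/5577
≈ 54.83 days

54.83 days


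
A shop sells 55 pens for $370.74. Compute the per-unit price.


Unit rate = total / quantity
= 370.74 / 55
= $6.74 per unit

$6.74 per unit


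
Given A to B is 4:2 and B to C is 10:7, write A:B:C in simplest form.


Match B: multiply A:B by 10 → 40:20
Multiply B:C by 2 → 20:14
Combined: 40:20:14
GCD = 2
= 20:10:7

20:10:7


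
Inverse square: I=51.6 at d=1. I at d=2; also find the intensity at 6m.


I₁d₁² = I₂d₂²
I at 2m = 51.6 × (1/2)² = 51.6 × 1/4 = 51.6/4 = 12.9000
I at 6m = 51.6 × (1/6)² = 51.6 × 1/36 = 51.6/36 ≈ 1.4333
= 12.9000 and 1.4333

12.9000 and 1.4333


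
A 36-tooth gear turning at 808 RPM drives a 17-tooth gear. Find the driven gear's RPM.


Gear ratio = 36:17 = 36:17
RPM_B = RPM_A × (teeth_A / teeth_B)
= 808 × (36/17)
= 1711.1 RPM

1711.1 RPM


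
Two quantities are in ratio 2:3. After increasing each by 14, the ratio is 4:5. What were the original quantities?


Let A = 2k, B = 3k.
(2k + 14) / (3k + 14) = 4/5
Cross-multiply: 5(2k + 14) = 4(3k + 14)
10k + 70 = 12k + 56
10k - 12k = 56 - 70
-2k = -14
k = -14/-2 = 7
A = 2×7 = 14, B = 3×7 = 21
= A = 14, B = 21

A = 14, B = 21


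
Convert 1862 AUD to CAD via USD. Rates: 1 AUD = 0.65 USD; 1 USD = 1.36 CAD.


Step 1: 1862 AUD × 0.65 = 1210.30 USD
Step 2: 1210.30 USD × 1.36 = 1646.01 CAD
Implied rate AUD→CAD = 0.65 × 1.36 = 0.8840
= 1646.01 CAD

1646.01 CAD


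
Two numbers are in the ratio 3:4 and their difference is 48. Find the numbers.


Let A = 3k, B = 4k.
4k - 3k = 48
1k = 48 → k = 48/1 = 48
A = 3×48 = 144, B = 4×48 = 192
= A = 144, B = 192

A = 144, B = 192


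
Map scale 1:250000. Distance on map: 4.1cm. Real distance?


Real distance = map distance × scale
= 4.1cm × 250000
= 1025000 cm = 10250.0 m
= 10.250 km

10.250 km


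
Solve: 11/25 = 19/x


Cross multiply: 11 × x = 25 × 19
11x = 475
x = 475 / 11
= 43.18

43.18


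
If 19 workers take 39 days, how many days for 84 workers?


Inverse proportion: x × y = constant
k = 19 × 39 = 741
y₂ = k / 84 = 741 / 84
= 8.82

8.82


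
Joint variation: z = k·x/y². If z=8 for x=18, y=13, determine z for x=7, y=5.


z = k·x/y²
Solve for k using the known point: k = z·y²/x = 8×169/18 = 1352/18 ≈ 75.1111
Now evaluate at x=7, y=5:
z = k × 7 / 25 = (1352 × 7) / (18 × 25) = 9464/450
≈ 21.0311

21.0311


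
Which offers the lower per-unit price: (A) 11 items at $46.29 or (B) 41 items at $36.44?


Deal A: $46.29/11 = $4.2082/unit
Deal B: $36.44/41 = $0.8888/unit
B is cheaper per unit
= Deal B

Deal B


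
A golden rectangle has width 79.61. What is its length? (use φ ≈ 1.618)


φ = (1 + √5) / 2 ≈ 1.618
Length = width × φ = 79.61 × 1.618 = 128.80898
≈ 128.81

128.81


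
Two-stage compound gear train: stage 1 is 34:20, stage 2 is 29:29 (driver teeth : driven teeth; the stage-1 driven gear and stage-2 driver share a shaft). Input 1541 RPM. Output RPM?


Stage 1: RPM_B = RPM_A × t_A/t_B = 1541 × 34/20 = 52394/20 = 2619.70
B and C share a shaft → RPM_C = RPM_B
Stage 2: RPM_D = RPM_C × t_C/t_D = RPM_A × (t_A×t_C)/(t_B×t_D)
Overall ratio = (34×29)/(20×29) = 986/580
RPM_D = 1541 × 986/580 = 1519426/580
= 2619.70 RPM

2619.70 RPM


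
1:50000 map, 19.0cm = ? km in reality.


Real distance = map distance × scale
= 19.0cm × 50000
= 950000 cm = 9500.0 m
= 9.500 km

9.500 km


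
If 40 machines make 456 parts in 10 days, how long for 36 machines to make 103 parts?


Days ∝ work / workers, so d₂ = d₁ × (m₁/m₂) × (w₂/w₁)
Workers factor (inverse): 40/36 ≈ 1.1111
Work factor (direct): 103/456 ≈ 0.2259
d₂ = 10 × 40/36 × 103/456 = (10 × 40 × 103) / (36 × 456) = 41200/16416
≈ 2.51 days

2.51 days


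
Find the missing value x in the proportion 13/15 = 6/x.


Cross multiply: 13 × x = 15 × 6
13x = 90
x = 90 / 13
= 6.92

6.92


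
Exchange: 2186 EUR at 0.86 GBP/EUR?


Amount × rate = 2186 × 0.86
= 1879.96 GBP

1879.96 GBP


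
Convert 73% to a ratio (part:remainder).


73% means 73 parts out of 100; remainder = 27
Part : remainder = 73:27
GCD = 1
= 73:27

73:27


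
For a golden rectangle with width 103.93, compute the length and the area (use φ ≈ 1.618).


φ = (1 + √5) / 2 ≈ 1.618
Length = width × φ = 103.93 × 1.618 = 168.15874
≈ 168.16
Area = width × length = 103.93 × 168.15874 = 17476.7378482 ≈ 17476.74
= Length: 168.16, Area: 17476.74

Length: 168.16, Area: 17476.74


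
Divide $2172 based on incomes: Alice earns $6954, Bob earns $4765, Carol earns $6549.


Total income = 6954 + 4765 + 6549 = $18268
Alice: $2172 × 6954/18268 = $826.81
Bob: $2172 × 4765/18268 = $566.54
Carol: $2172 × 6549/18268 = $778.65
= Alice: $826.81, Bob: $566.54, Carol: $778.65

Alice: $826.81, Bob: $566.54, Carol: $778.65


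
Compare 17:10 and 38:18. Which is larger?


17/10 = 1.7000
38/18 = 2.1111
1.7000 < 2.1111, so 17:10 is less
= 38:18

38:18


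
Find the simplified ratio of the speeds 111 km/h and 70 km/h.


Ratio = 111:70
GCD = 1
Simplified = 111:70
Time ratio (same distance) = 70:111
Speed ratio = 111:70

111:70


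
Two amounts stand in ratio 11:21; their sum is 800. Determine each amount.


Let A = 11k, B = 21k.
11k + 21k = 800
32k = 800 → k = 800/32 = 25
A = 11×25 = 275, B = 21×25 = 525
= A = 275, B = 525

A = 275, B = 525


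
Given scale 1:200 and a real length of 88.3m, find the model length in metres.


Model size = real / scale
= 88.3 / 200
= 0.4415 m

0.4415 m


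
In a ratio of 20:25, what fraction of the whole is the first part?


Total parts = 20 + 25 = 45
First part: 20/45 = 4/9
= 4/9

4/9


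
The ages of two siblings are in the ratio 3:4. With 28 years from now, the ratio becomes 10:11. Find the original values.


Let A = 3k, B = 4k.
(3k + 28) / (4k + 28) = 10/11
Cross-multiply: 11(3k + 28) = 10(4k + 28)
33k + 308 = 40k + 280
33k - 40k = 280 - 308
-7k = -28
k = -28/-7 = 4
A = 3×4 = 12, B = 4×4 = 16
= A = 12, B = 16

A = 12, B = 16


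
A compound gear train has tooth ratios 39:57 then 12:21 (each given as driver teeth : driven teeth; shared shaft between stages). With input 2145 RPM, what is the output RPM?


Stage 1: RPM_B = RPM_A × t_A/t_B = 2145 × 39/57 = 83655/57 ≈ 1467.63
B and C share a shaft → RPM_C = RPM_B
Stage 2: RPM_D = RPM_C × t_C/t_D = RPM_A × (t_A×t_C)/(t_B×t_D)
Overall ratio = (39×12)/(57×21) = 468/1197
RPM_D = 2145 × 468/1197 = 1003860/1197
≈ 838.65 RPM

838.65 RPM


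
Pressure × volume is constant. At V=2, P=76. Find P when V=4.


Inverse proportion: x × y = constant
k = 2 × 76 = 152
y₂ = k / 4 = 152 / 4
= 38.00

38.00


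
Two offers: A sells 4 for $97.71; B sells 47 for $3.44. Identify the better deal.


Deal A: $97.71/4 = $24.4275/unit
Deal B: $3.44/47 = $0.0732/unit
B is cheaper per unit
= Deal B

Deal B


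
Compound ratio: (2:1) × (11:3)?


Compound ratio = (2×11) : (1×3)
= 22:3
GCD = 1
= 22:3

22:3


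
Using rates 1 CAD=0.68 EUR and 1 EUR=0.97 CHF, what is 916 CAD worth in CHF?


Step 1: 916 CAD × 0.68 = 622.88 EUR
Step 2: 622.88 EUR × 0.97 = 604.19 CHF
Implied rate CAD→CHF = 0.68 × 0.97 = 0.6596
= 604.19 CHF

604.19 CHF


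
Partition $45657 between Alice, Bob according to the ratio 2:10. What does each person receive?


Total parts = 2 + 10 = 12
Alice: 45657 × 2/12 = 7609.50
Bob: 45657 × 10/12 = 38047.50
= Alice: $7609.50, Bob: $38047.50

Alice: $7609.50, Bob: $38047.50


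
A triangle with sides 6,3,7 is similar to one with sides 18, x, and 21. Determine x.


Scale factor = 18/6 = 3
Missing side = 3 × 3
= 9.0

9.0


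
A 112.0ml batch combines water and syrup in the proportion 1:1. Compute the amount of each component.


Total parts = 1 + 1 = 2
water: 112.0 × 1/2 = 56.0ml
syrup: 112.0 × 1/2 = 56.0ml
= 56.0ml and 56.0ml

56.0ml and 56.0ml


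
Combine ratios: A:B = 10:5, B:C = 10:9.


Match B: multiply A:B by 10 → 100:50
Multiply B:C by 5 → 50:45
Combined: 100:50:45
GCD = 5
= 20:10:9

20:10:9


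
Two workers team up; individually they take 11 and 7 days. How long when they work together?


Rate of A = 1/11 per day
Rate of B = 1/7 per day
Combined rate = 1/11 + 1/7 = 18/77 ≈ 0.2338 per day
Days = 1 / combined rate = 77/18
≈ 4.28 days

4.28 days


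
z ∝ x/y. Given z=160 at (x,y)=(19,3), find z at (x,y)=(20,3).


z = k·x/y
Solve for k using the known point: k = z·y/x = 160×3/19 = 480/19 ≈ 25.2632
Now evaluate at x=20, y=3:
z = k × 20 / 3 = (480 × 20) / (19 × 3) = 9600/57
≈ 168.4211

168.4211


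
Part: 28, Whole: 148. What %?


Percentage = (part / whole) × 100
= (28 / 148) × 100
≈ 18.92%

18.92%


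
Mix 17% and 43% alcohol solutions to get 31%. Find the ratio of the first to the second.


Let x parts of 17% mix with y parts of 43%.
17x + 43y = 31(x + y)
17x + 43y = 31x + 31y
x(17 - 31) = y(31 - 43)
x/y = (43 - 31)/(31 - 17) = 12/14
Simplify: 6:7
= 6:7

6:7


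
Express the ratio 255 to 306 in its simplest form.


GCD(255, 306) = 51
255/51 : 306/51
= 5:6

5:6


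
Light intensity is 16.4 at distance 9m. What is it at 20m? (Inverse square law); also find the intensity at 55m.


I₁d₁² = I₂d₂²
I at 20m = 16.4 × (9/20)² = 16.4 × 81/400 = 1328.4/400 = 3.3210
I at 55m = 16.4 × (9/55)² = 16.4 × 81/3025 = 1328.4/3025 ≈ 0.4391
= 3.3210 and 0.4391

3.3210 and 0.4391


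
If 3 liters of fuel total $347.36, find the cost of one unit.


Unit rate = total / quantity
= 347.36 / 3
= $115.79 per unit

$115.79 per unit


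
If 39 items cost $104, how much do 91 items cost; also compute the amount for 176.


Direct proportion: y/x = constant
k = 104/39 ≈ 2.6667
y at x=91: k × 91 = 104 × 91 / 39 = 9464/39 ≈ 242.67
y at x=176: k × 176 = 104 × 176 / 39 = 18304/39 ≈ 469.33
= 242.67 and 469.33

242.67 and 469.33


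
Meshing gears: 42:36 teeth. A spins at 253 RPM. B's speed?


Gear ratio = 42:36 = 7:6
RPM_B = RPM_A × (teeth_A / teeth_B)
= 253 × (42/36)
= 295.2 RPM

295.2 RPM


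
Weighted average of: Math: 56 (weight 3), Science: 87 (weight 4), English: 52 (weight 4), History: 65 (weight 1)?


Numerator = 56×3 + 87×4 + 52×4 + 65×1
= 168 + 348 + 208 + 65
= 789
Total weight = 12
Weighted avg = 789/12
= 65.75

65.75


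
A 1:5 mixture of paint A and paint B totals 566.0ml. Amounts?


Total parts = 1 + 5 = 6
paint A: 566.0 × 1/6 = 94.3ml
paint B: 566.0 × 5/6 = 471.7ml
= 94.3ml and 471.7ml

94.3ml and 471.7ml


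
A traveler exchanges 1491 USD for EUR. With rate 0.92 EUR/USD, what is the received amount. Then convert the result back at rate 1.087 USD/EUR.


Amount × rate = 1491 × 0.92 = 1371.72 EUR
Round-trip: 1371.72 × 1.087 = 1491.06 USD
= 1371.72 EUR, then 1491.06 USD

1371.72 EUR, then 1491.06 USD


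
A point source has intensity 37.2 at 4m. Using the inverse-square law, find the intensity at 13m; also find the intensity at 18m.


I₁d₁² = I₂d₂²
I at 13m = 37.2 × (4/13)² = 37.2 × 16/169 = 595.2/169 ≈ 3.5219
I at 18m = 37.2 × (4/18)² = 37.2 × 16/324 = 595.2/324 ≈ 1.8370
= 3.5219 and 1.8370

3.5219 and 1.8370


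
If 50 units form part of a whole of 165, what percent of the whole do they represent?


Percentage = (part / whole) × 100
= (50 / 165) × 100
≈ 30.30%

30.30%


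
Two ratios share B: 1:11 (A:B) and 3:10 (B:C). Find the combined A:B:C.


Match B: multiply A:B by 3 → 3:33
Multiply B:C by 11 → 33:110
Combined: 3:33:110
GCD = 1
= 3:33:110

3:33:110


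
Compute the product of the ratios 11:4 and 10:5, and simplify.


Compound ratio = (11×10) : (4×5)
= 110:20
GCD = 10
= 11:2

11:2


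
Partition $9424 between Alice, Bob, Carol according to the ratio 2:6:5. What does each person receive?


Total parts = 2 + 6 + 5 = 13
Alice: 9424 × 2/13 = 1449.85
Bob: 9424 × 6/13 = 4349.54
Carol: 9424 × 5/13 = 3624.62
= Alice: $1449.85, Bob: $4349.54, Carol: $3624.62

Alice: $1449.85, Bob: $4349.54, Carol: $3624.62


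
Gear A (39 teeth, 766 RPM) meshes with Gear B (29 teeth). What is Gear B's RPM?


Gear ratio = 39:29 = 39:29
RPM_B = RPM_A × (teeth_A / teeth_B)
= 766 × (39/29)
= 1030.1 RPM

1030.1 RPM


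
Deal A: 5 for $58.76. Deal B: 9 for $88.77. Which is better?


Deal A: $58.76/5 = $11.7520/unit
Deal B: $88.77/9 = $9.8633/unit
B is cheaper per unit
= Deal B

Deal B


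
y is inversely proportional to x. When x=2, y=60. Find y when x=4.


Inverse proportion: x × y = constant
k = 2 × 60 = 120
y₂ = k / 4 = 120 / 4
= 30.00

30.00


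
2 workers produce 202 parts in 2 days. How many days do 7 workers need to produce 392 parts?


Days ∝ work / workers, so d₂ = d₁ × (m₁/m₂) × (w₂/w₁)
Workers factor (inverse): 2/7 ≈ 0.2857
Work factor (direct): 392/202 ≈ 1.9406
d₂ = 2 × 2/7 × 392/202 = (2 × 2 × 392) / (7 × 202) = 1568/1414
≈ 1.11 days

1.11 days


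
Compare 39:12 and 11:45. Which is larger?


39/12 = 3.2500
11/45 = 0.2444
3.2500 > 0.2444, so 39:12 is greater
= 39:12

39:12


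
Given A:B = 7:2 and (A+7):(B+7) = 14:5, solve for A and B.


Let A = 7k, B = 2k.
(7k + 7) / (2k + 7) = 14/5
Cross-multiply: 5(7k + 7) = 14(2k + 7)
35k + 35 = 28k + 98
35k - 28k = 98 - 35
7k = 63
k = 63/7 = 9
A = 7×9 = 63, B = 2×9 = 18
= A = 63, B = 18

A = 63, B = 18


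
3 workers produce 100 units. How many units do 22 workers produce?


Direct proportion: y/x = constant
k = 100/3 ≈ 33.3333
y₂ = k × 22 = 100 × 22 / 3 = 2200/3
≈ 733.33

733.33


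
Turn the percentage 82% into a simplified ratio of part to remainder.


82% means 82 parts out of 100; remainder = 18
Part : remainder = 82:18
GCD = 2
= 41:9

41:9


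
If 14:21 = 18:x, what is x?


Cross multiply: 14 × x = 21 × 18
14x = 378
x = 378 / 14
= 27.00

27.00


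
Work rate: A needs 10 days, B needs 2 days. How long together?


Rate of A = 1/10 per day
Rate of B = 1/2 per day
Combined rate = 1/10 + 1/2 = 12/20 = 0.6000 per day
Days = 1 / combined rate = 20/12
≈ 1.67 days

1.67 days


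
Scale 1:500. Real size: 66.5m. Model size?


Model size = real / scale
= 66.5 / 500
= 0.1330 m

0.1330 m


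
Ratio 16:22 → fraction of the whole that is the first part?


Total parts = 16 + 22 = 38
First part: 16/38 = 8/19
= 8/19

8/19


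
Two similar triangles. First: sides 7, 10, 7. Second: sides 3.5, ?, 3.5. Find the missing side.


Scale factor = 3.5/7 = 0.5
Missing side = 10 × 0.5
= 5.0

5.0


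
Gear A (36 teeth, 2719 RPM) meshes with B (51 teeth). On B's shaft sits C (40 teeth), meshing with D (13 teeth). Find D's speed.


Stage 1: RPM_B = RPM_A × t_A/t_B = 2719 × 36/51 = 97884/51 ≈ 1919.29
B and C share a shaft → RPM_C = RPM_B
Stage 2: RPM_D = RPM_C × t_C/t_D = RPM_A × (t_A×t_C)/(t_B×t_D)
Overall ratio = (36×40)/(51×13) = 1440/663
RPM_D = 2719 × 1440/663 = 3915360/663
≈ 5905.52 RPM

5905.52 RPM


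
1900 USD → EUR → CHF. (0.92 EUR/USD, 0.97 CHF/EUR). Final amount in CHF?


Step 1: 1900 USD × 0.92 = 1748.00 EUR
Step 2: 1748.00 EUR × 0.97 = 1695.56 CHF
Implied rate USD→CHF = 0.92 × 0.97 = 0.8924
= 1695.56 CHF

1695.56 CHF


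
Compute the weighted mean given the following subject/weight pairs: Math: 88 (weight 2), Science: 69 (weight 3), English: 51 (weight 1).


Numerator = 88×2 + 69×3 + 51×1
= 176 + 207 + 51
= 434
Total weight = 6
Weighted avg = 434/6
= 72.33

72.33


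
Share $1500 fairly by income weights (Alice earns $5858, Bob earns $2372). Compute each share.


Total income = 5858 + 2372 = $8230
Alice: $1500 × 5858/8230 = $1067.68
Bob: $1500 × 2372/8230 = $432.32
= Alice: $1067.68, Bob: $432.32

Alice: $1067.68, Bob: $432.32


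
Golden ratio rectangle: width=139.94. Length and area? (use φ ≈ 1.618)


φ = (1 + √5) / 2 ≈ 1.618
Length = width × φ = 139.94 × 1.618 = 226.42292
≈ 226.42
Area = width × length = 139.94 × 226.42292 = 31685.6234248 ≈ 31685.62
= Length: 226.42, Area: 31685.62

Length: 226.42, Area: 31685.62


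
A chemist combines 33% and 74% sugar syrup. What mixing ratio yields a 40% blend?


Let x parts of 33% mix with y parts of 74%.
33x + 74y = 40(x + y)
33x + 74y = 40x + 40y
x(33 - 40) = y(40 - 74)
x/y = (74 - 40)/(40 - 33) = 34/7
Simplify: 34:7
= 34:7

34:7
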